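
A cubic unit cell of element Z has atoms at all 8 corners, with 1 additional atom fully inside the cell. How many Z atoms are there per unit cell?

Corner atoms are shared by 8 cells (1/8 each), interior atoms are unshared.
Net atoms = 8 × 1/8 + 1 = 1 + 1 = 2.

2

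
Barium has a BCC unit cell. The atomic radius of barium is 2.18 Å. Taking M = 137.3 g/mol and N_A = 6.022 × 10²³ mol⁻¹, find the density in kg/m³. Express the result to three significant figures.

3570 kg/m³

In a BCC lattice, atoms touch along the body diagonal, so √3·a = 4r, giving a = 5.034 Å = 5.034 × 10^-8 cm.
With Z = 2, ρ = Z·M/(N_A·a³) = 2 × 137.3 / (6.022 × 10²³ × 1.276 × 10^-22) = 3.573 g/cm³ = 3570 kg/m³.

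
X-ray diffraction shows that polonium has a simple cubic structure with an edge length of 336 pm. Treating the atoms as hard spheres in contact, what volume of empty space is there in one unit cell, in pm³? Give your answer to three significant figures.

In a simple cubic lattice atoms touch along the cell edge, so a = 2r, so r = 0.5000a = 168.0 pm.
V_cell = a³ = 3.793 × 10^7 pm³; V_atoms = 1 × (4/3)πr³ = 1.986 × 10^7 pm³.
Empty space = 3.793 × 10^7 − 1.986 × 10^7 = 1.81 × 10^7 pm³.

1.81 × 10^7 pm³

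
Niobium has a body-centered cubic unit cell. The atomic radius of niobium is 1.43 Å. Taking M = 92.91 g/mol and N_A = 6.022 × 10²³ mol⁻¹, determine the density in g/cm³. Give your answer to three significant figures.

8.57 g/cm³

In a BCC lattice, atoms touch along the body diagonal, so √3·a = 4r, giving a = 3.302 Å = 3.302 × 10^-8 cm.
With Z = 2, ρ = Z·M/(N_A·a³) = 2 × 92.91 / (6.022 × 10²³ × 3.602 × 10^-23) = 8.567 g/cm³.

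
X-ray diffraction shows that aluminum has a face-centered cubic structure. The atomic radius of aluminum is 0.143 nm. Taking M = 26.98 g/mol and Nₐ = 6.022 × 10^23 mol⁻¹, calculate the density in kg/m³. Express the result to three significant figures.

In an FCC lattice, atoms touch along the face diagonal, so √2·a = 4r, giving a = 0.4045 nm = 4.045 × 10^-8 cm.
With Z = 4, ρ = Z·M/(N_A·a³) = 4 × 26.98 / (6.022 × 10²³ × 6.617 × 10^-23) = 2.708 g/cm³ = 2710 kg/m³.

2710 kg/m³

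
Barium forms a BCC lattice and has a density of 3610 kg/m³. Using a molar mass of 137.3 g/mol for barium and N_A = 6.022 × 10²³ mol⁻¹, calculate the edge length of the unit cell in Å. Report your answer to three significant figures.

With Z = 2 atoms per BCC cell, a³ = Z·M/(N_A·ρ) = 2 × 137.3 / (6.022 × 10²³ × 3.610 g/cm³) = 1.263 × 10^-22 cm³.
a = (1.263 × 10^-22)^(1/3) = 5.017 × 10^-8 cm = 5.02 Å.

5.02 Å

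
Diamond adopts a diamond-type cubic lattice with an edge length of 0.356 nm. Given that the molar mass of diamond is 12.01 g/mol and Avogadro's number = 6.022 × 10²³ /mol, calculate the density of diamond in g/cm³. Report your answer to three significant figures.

3.54 g/cm³

A diamond cubic unit cell contains Z = 8 atoms.
Cell volume: a³ = (0.356 nm)³ = (3.560 × 10^-8 cm)³ = 4.512 × 10^-23 cm³.
ρ = Z·M/(N_A·a³) = 8 × 12.01 / (6.022 × 10²³ × 4.512 × 10^-23) = 3.536 g/cm³.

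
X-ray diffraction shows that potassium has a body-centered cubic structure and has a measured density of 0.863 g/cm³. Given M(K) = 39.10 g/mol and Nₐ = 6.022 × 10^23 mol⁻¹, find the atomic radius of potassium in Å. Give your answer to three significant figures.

For a BCC cell (Z = 2), a³ = Z·M/(N_A·ρ) = 2 × 39.10 / (6.022 × 10²³ × 0.8630) = 1.505 × 10^-22 cm³, so a = 5.319 × 10^-8 cm = 5.319 Å.
Atoms touch along the body diagonal, so √3·a = 4r, so r = 0.4330 × a = 2.30 Å.

2.30 Å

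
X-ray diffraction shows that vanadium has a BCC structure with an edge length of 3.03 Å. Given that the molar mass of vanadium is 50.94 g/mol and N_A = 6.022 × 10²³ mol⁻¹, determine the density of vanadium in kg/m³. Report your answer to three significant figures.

6080 kg/m³

A BCC unit cell contains Z = 2 atoms.
Cell volume: a³ = (3.03 Å)³ = (3.030 × 10^-8 cm)³ = 2.782 × 10^-23 cm³.
ρ = Z·M/(N_A·a³) = 2 × 50.94 / (6.022 × 10²³ × 2.782 × 10^-23) = 6.082 g/cm³ = 6080 kg/m³.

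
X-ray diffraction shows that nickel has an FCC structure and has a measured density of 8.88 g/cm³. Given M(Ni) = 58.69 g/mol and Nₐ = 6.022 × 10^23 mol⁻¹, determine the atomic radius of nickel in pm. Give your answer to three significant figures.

125 pm

For an FCC cell (Z = 4), a³ = Z·M/(N_A·ρ) = 4 × 58.69 / (6.022 × 10²³ × 8.880) = 4.390 × 10^-23 cm³, so a = 3.528 × 10^-8 cm = 352.8 pm.
Atoms touch along the face diagonal, so √2·a = 4r, so r = 0.3536 × a = 125 pm.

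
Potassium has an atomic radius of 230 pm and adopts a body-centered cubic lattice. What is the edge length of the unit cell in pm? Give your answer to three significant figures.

In a BCC lattice, atoms touch along the body diagonal, so √3·a = 4r.
a = 4r/√3 = 4 × 230 / 1.7321 = 531 pm.

531 pm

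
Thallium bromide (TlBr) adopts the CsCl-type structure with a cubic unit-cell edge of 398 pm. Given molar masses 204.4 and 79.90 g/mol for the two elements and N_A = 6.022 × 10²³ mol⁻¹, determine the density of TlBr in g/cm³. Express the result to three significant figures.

7.49 g/cm³

The CsCl-type structure contains Z = 1 formula unit per cell; M(TlBr) = 204.4 + 79.90 = 284.3 g/mol.
a³ = (3.980 × 10^-8 cm)³ = 6.304 × 10^-23 cm³.
ρ = 1 × 284.3 / (6.022 × 10²³ × 6.304 × 10^-23) = 7.488 g/cm³.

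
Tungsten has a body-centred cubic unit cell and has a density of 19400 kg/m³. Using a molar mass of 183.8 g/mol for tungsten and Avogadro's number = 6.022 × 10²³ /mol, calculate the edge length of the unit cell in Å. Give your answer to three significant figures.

With Z = 2 atoms per BCC cell, a³ = Z·M/(N_A·ρ) = 2 × 183.8 / (6.022 × 10²³ × 19.40 g/cm³) = 3.147 × 10^-23 cm³.
a = (3.147 × 10^-23)^(1/3) = 3.157 × 10^-8 cm = 3.16 Å.

3.16 Å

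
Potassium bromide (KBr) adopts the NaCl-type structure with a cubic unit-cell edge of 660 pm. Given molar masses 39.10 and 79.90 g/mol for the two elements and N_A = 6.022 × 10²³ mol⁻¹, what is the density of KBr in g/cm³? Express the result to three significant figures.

The NaCl-type structure contains Z = 4 formula units per cell; M(KBr) = 39.10 + 79.90 = 119.0 g/mol.
a³ = (6.600 × 10^-8 cm)³ = 2.875 × 10^-22 cm³.
ρ = 4 × 119.0 / (6.022 × 10²³ × 2.875 × 10^-22) = 2.749 g/cm³.

2.75 g/cm³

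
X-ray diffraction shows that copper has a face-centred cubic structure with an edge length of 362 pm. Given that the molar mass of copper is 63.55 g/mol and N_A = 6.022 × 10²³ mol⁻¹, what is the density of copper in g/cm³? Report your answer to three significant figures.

An FCC unit cell contains Z = 4 atoms.
Cell volume: a³ = (362 pm)³ = (3.620 × 10^-8 cm)³ = 4.744 × 10^-23 cm³.
ρ = Z·M/(N_A·a³) = 4 × 63.55 / (6.022 × 10²³ × 4.744 × 10^-23) = 8.898 g/cm³.

8.90 g/cm³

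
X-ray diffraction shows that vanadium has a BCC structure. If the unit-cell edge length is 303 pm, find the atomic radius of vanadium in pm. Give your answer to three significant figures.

In a BCC lattice, atoms touch along the body diagonal, so √3·a = 4r.
r = √3·a/4 = 1.7321 × 303 / 4 = 131 pm.

131 pm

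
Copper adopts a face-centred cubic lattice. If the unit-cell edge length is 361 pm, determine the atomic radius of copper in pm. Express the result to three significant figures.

128 pm

In an FCC lattice, atoms touch along the face diagonal, so √2·a = 4r.
r = √2·a/4 = 1.4142 × 361 / 4 = 128 pm.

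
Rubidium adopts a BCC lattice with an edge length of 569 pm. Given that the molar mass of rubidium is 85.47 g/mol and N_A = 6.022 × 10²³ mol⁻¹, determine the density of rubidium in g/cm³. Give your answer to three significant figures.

1.54 g/cm³

A BCC unit cell contains Z = 2 atoms.
Cell volume: a³ = (569 pm)³ = (5.690 × 10^-8 cm)³ = 1.842 × 10^-22 cm³.
ρ = Z·M/(N_A·a³) = 2 × 85.47 / (6.022 × 10²³ × 1.842 × 10^-22) = 1.541 g/cm³.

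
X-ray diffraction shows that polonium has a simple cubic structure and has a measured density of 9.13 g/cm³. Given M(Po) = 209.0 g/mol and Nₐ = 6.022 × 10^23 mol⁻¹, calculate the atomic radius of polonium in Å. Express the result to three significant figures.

For a simple cubic cell (Z = 1), a³ = Z·M/(N_A·ρ) = 1 × 209.0 / (6.022 × 10²³ × 9.130) = 3.801 × 10^-23 cm³, so a = 3.362 × 10^-8 cm = 3.362 Å.
Atoms touch along the cell edge, so a = 2r, so r = 0.5000 × a = 1.68 Å.

1.68 Å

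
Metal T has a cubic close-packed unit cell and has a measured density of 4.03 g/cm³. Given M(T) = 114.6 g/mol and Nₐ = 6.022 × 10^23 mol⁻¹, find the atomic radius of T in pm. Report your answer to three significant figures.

203 pm

For an FCC cell (Z = 4), a³ = Z·M/(N_A·ρ) = 4 × 114.6 / (6.022 × 10²³ × 4.030) = 1.889 × 10^-22 cm³, so a = 5.738 × 10^-8 cm = 573.8 pm.
Atoms touch along the face diagonal, so √2·a = 4r, so r = 0.3536 × a = 203 pm.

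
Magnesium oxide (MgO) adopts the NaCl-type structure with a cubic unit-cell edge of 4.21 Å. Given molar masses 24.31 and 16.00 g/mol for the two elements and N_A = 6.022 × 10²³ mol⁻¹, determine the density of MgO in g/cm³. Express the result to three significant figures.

3.59 g/cm³

The NaCl-type structure contains Z = 4 formula units per cell; M(MgO) = 24.31 + 16.00 = 40.31 g/mol.
a³ = (4.210 × 10^-8 cm)³ = 7.462 × 10^-23 cm³.
ρ = 4 × 40.31 / (6.022 × 10²³ × 7.462 × 10^-23) = 3.588 g/cm³.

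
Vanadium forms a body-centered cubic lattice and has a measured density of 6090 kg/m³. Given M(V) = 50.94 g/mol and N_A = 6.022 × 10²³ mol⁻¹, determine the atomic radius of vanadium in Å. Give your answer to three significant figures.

1.31 Å

For a BCC cell (Z = 2), a³ = Z·M/(N_A·ρ) = 2 × 50.94 / (6.022 × 10²³ × 6.090) = 2.778 × 10^-23 cm³, so a = 3.029 × 10^-8 cm = 3.029 Å.
Atoms touch along the body diagonal, so √3·a = 4r, so r = 0.4330 × a = 1.31 Å.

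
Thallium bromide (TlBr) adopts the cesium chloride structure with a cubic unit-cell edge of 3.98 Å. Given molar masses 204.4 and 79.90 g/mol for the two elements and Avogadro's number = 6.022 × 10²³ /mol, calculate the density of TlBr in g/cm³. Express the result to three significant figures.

The cesium chloride structure contains Z = 1 formula unit per cell; M(TlBr) = 204.4 + 79.90 = 284.3 g/mol.
a³ = (3.980 × 10^-8 cm)³ = 6.304 × 10^-23 cm³.
ρ = 1 × 284.3 / (6.022 × 10²³ × 6.304 × 10^-23) = 7.488 g/cm³.

7.49 g/cm³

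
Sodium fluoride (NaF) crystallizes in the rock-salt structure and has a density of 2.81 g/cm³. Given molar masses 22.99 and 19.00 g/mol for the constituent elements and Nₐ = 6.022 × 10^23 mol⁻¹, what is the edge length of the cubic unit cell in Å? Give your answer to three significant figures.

4.63 Å

M(NaF) = 41.99 g/mol; Z = 4 formula units per cell.
a³ = Z·M/(N_A·ρ) = 4 × 41.99 / (6.022 × 10²³ × 2.81) = 9.926 × 10^-23 cm³, so a = 4.630 × 10^-8 cm = 4.63 Å.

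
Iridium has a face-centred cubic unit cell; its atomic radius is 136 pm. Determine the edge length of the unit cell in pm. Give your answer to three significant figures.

385 pm

In an FCC lattice, atoms touch along the face diagonal, so √2·a = 4r.
a = 4r/√2 = 4 × 136 / 1.4142 = 385 pm.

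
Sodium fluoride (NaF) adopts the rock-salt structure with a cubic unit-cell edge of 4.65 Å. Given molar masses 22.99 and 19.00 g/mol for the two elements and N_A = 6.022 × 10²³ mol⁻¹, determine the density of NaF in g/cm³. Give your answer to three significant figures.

2.77 g/cm³

The rock-salt structure contains Z = 4 formula units per cell; M(NaF) = 22.99 + 19.00 = 41.99 g/mol.
a³ = (4.650 × 10^-8 cm)³ = 1.005 × 10^-22 cm³.
ρ = 4 × 41.99 / (6.022 × 10²³ × 1.005 × 10^-22) = 2.774 g/cm³.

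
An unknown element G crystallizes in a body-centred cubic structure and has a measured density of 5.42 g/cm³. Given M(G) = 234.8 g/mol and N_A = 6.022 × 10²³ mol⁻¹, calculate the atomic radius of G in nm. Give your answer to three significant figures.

For a BCC cell (Z = 2), a³ = Z·M/(N_A·ρ) = 2 × 234.8 / (6.022 × 10²³ × 5.420) = 1.439 × 10^-22 cm³, so a = 5.240 × 10^-8 cm = 0.5240 nm.
Atoms touch along the body diagonal, so √3·a = 4r, so r = 0.4330 × a = 0.227 nm.

0.227 nm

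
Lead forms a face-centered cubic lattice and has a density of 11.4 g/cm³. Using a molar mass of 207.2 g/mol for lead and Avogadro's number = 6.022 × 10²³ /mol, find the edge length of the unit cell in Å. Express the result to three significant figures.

With Z = 4 atoms per FCC cell, a³ = Z·M/(N_A·ρ) = 4 × 207.2 / (6.022 × 10²³ × 11.40 g/cm³) = 1.207 × 10^-22 cm³.
a = (1.207 × 10^-22)^(1/3) = 4.942 × 10^-8 cm = 4.94 Å.

4.94 Å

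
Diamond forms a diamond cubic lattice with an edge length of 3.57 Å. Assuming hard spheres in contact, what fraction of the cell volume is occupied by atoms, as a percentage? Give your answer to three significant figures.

In a diamond cubic lattice nearest neighbors lie along the body diagonal with √3·a = 8r, so r = 0.2165a = 0.7729 Å.
Packing fraction = Z·(4/3)πr³ / a³ = 8 × (4/3)π × (0.7729)³ / (3.57)³ = 0.3401 = 34.0%.

34.0%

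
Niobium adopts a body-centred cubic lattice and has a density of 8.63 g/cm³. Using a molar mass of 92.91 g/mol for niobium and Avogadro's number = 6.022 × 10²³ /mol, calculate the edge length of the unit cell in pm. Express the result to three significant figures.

329 pm

With Z = 2 atoms per BCC cell, a³ = Z·M/(N_A·ρ) = 2 × 92.91 / (6.022 × 10²³ × 8.630 g/cm³) = 3.576 × 10^-23 cm³.
a = (3.576 × 10^-23)^(1/3) = 3.294 × 10^-8 cm = 329 pm.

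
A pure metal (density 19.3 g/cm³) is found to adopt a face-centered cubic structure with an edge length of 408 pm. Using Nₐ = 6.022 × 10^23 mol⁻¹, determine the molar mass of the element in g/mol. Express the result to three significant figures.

An FCC cell has Z = 4 atoms; a = 4.080 × 10^-8 cm.
M = ρ·N_A·a³/Z = 19.3 × 6.022 × 10²³ × 6.792 × 10^-23 / 4 = 197 g/mol.

197 g/mol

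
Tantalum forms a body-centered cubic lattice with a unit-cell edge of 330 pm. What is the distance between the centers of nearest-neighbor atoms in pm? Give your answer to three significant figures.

286 pm

In a BCC structure, atoms touch along the body diagonal, so √3·a = 4r; the nearest-neighbor distance equals 2r = 0.8660·a.
d = 0.8660 × 330 = 286 pm.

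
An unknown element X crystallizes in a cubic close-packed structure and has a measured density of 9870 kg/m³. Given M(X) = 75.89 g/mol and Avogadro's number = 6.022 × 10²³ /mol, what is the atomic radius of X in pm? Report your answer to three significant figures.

131 pm

For an FCC cell (Z = 4), a³ = Z·M/(N_A·ρ) = 4 × 75.89 / (6.022 × 10²³ × 9.870) = 5.107 × 10^-23 cm³, so a = 3.710 × 10^-8 cm = 371.0 pm.
Atoms touch along the face diagonal, so √2·a = 4r, so r = 0.3536 × a = 131 pm.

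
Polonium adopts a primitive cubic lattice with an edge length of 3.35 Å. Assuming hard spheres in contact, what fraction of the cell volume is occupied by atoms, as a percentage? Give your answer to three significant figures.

In a simple cubic lattice atoms touch along the cell edge, so a = 2r, so r = 0.5000a = 1.675 Å.
Packing fraction = Z·(4/3)πr³ / a³ = 1 × (4/3)π × (1.675)³ / (3.35)³ = 0.5236 = 52.4%.

52.4%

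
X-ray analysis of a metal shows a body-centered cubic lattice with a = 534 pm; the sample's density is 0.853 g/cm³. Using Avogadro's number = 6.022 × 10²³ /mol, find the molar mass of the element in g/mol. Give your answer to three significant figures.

A BCC cell has Z = 2 atoms; a = 5.340 × 10^-8 cm.
M = ρ·N_A·a³/Z = 0.853 × 6.022 × 10²³ × 1.523 × 10^-22 / 2 = 39.1 g/mol.

39.1 g/mol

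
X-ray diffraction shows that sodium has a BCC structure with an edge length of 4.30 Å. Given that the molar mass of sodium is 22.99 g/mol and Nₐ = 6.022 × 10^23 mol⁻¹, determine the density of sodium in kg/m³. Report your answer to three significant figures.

960 kg/m³

A BCC unit cell contains Z = 2 atoms.
Cell volume: a³ = (4.30 Å)³ = (4.300 × 10^-8 cm)³ = 7.951 × 10^-23 cm³.
ρ = Z·M/(N_A·a³) = 2 × 22.99 / (6.022 × 10²³ × 7.951 × 10^-23) = 0.9603 g/cm³ = 960 kg/m³.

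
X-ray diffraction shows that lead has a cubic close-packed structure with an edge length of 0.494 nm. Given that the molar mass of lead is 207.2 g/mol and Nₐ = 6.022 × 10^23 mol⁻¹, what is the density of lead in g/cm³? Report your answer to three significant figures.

11.4 g/cm³

An FCC unit cell contains Z = 4 atoms.
Cell volume: a³ = (0.494 nm)³ = (4.940 × 10^-8 cm)³ = 1.206 × 10^-22 cm³.
ρ = Z·M/(N_A·a³) = 4 × 207.2 / (6.022 × 10²³ × 1.206 × 10^-22) = 11.42 g/cm³.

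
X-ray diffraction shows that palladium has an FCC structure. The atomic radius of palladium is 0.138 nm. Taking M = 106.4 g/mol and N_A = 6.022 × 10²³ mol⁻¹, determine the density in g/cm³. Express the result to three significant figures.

In an FCC lattice, atoms touch along the face diagonal, so √2·a = 4r, giving a = 0.3903 nm = 3.903 × 10^-8 cm.
With Z = 4, ρ = Z·M/(N_A·a³) = 4 × 106.4 / (6.022 × 10²³ × 5.947 × 10^-23) = 11.88 g/cm³.

11.9 g/cm³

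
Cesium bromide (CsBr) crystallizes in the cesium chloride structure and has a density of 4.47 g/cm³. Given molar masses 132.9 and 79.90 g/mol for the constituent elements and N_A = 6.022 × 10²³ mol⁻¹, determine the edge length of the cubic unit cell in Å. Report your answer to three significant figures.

4.29 Å

M(CsBr) = 212.8 g/mol; Z = 1 formula unit per cell.
a³ = Z·M/(N_A·ρ) = 1 × 212.8 / (6.022 × 10²³ × 4.47) = 7.905 × 10^-23 cm³, so a = 4.292 × 10^-8 cm = 4.29 Å.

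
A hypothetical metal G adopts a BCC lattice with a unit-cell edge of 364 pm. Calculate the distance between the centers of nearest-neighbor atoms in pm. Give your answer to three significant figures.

In a BCC structure, atoms touch along the body diagonal, so √3·a = 4r; the nearest-neighbor distance equals 2r = 0.8660·a.
d = 0.8660 × 364 = 315 pm.

315 pm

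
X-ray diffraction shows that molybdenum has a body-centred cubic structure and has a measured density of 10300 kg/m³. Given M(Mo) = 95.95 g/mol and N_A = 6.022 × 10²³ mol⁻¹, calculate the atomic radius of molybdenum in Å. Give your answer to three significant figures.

1.36 Å

For a BCC cell (Z = 2), a³ = Z·M/(N_A·ρ) = 2 × 95.95 / (6.022 × 10²³ × 10.30) = 3.094 × 10^-23 cm³, so a = 3.139 × 10^-8 cm = 3.139 Å.
Atoms touch along the body diagonal, so √3·a = 4r, so r = 0.4330 × a = 1.36 Å.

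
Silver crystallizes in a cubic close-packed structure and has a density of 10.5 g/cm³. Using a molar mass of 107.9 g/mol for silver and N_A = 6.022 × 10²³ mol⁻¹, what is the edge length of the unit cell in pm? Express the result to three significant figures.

409 pm

With Z = 4 atoms per FCC cell, a³ = Z·M/(N_A·ρ) = 4 × 107.9 / (6.022 × 10²³ × 10.50 g/cm³) = 6.826 × 10^-23 cm³.
a = (6.826 × 10^-23)^(1/3) = 4.087 × 10^-8 cm = 409 pm.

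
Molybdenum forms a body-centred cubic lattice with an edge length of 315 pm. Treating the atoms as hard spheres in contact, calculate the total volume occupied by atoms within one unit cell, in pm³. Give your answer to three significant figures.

2.13 × 10^7 pm³

In a BCC lattice atoms touch along the body diagonal, so √3·a = 4r, so r = 0.4330a = 136.4 pm.
V_atoms = Z × (4/3)πr³ = 2 × (4/3)π × (136.4)³ = 2.13 × 10^7 pm³.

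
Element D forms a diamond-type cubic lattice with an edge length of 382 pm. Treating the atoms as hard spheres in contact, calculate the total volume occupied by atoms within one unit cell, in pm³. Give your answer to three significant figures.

In a diamond cubic lattice nearest neighbors lie along the body diagonal with √3·a = 8r, so r = 0.2165a = 82.71 pm.
V_atoms = Z × (4/3)πr³ = 8 × (4/3)π × (82.71)³ = 1.90 × 10^7 pm³.

1.90 × 10^7 pm³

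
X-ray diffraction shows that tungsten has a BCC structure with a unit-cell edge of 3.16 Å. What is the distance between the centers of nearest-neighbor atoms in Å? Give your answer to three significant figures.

In a BCC structure, atoms touch along the body diagonal, so √3·a = 4r; the nearest-neighbor distance equals 2r = 0.8660·a.
d = 0.8660 × 3.16 = 2.74 Å.

2.74 Å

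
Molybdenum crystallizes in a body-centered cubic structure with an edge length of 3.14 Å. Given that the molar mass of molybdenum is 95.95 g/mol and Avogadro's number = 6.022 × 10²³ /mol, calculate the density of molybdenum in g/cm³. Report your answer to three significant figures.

A BCC unit cell contains Z = 2 atoms.
Cell volume: a³ = (3.14 Å)³ = (3.140 × 10^-8 cm)³ = 3.096 × 10^-23 cm³.
ρ = Z·M/(N_A·a³) = 2 × 95.95 / (6.022 × 10²³ × 3.096 × 10^-23) = 10.29 g/cm³.

10.3 g/cm³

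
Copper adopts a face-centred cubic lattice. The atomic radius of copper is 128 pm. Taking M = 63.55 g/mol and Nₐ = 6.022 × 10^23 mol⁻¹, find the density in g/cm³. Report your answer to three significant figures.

8.90 g/cm³

In an FCC lattice, atoms touch along the face diagonal, so √2·a = 4r, giving a = 362.0 pm = 3.620 × 10^-8 cm.
With Z = 4, ρ = Z·M/(N_A·a³) = 4 × 63.55 / (6.022 × 10²³ × 4.745 × 10^-23) = 8.895 g/cm³.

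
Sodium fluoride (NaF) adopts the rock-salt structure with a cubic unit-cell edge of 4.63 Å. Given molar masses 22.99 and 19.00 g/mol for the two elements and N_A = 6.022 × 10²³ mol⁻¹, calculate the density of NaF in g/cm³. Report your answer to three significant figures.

The rock-salt structure contains Z = 4 formula units per cell; M(NaF) = 22.99 + 19.00 = 41.99 g/mol.
a³ = (4.630 × 10^-8 cm)³ = 9.925 × 10^-23 cm³.
ρ = 4 × 41.99 / (6.022 × 10²³ × 9.925 × 10^-23) = 2.810 g/cm³.

2.81 g/cm³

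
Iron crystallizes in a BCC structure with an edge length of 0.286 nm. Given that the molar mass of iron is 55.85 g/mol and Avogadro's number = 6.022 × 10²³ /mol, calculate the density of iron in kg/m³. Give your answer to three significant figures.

7930 kg/m³

A BCC unit cell contains Z = 2 atoms.
Cell volume: a³ = (0.286 nm)³ = (2.860 × 10^-8 cm)³ = 2.339 × 10^-23 cm³.
ρ = Z·M/(N_A·a³) = 2 × 55.85 / (6.022 × 10²³ × 2.339 × 10^-23) = 7.929 g/cm³ = 7930 kg/m³.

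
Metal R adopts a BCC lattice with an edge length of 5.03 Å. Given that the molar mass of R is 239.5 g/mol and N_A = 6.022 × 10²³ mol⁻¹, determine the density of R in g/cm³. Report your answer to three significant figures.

6.25 g/cm³

A BCC unit cell contains Z = 2 atoms.
Cell volume: a³ = (5.03 Å)³ = (5.030 × 10^-8 cm)³ = 1.273 × 10^-22 cm³.
ρ = Z·M/(N_A·a³) = 2 × 239.5 / (6.022 × 10²³ × 1.273 × 10^-22) = 6.250 g/cm³.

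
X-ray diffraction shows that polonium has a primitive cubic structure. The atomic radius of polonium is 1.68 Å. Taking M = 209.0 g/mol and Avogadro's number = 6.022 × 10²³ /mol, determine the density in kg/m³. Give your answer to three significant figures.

9150 kg/m³

In a simple cubic lattice, atoms touch along the cell edge, so a = 2r, giving a = 3.360 Å = 3.360 × 10^-8 cm.
With Z = 1, ρ = Z·M/(N_A·a³) = 1 × 209.0 / (6.022 × 10²³ × 3.793 × 10^-23) = 9.149 g/cm³ = 9150 kg/m³.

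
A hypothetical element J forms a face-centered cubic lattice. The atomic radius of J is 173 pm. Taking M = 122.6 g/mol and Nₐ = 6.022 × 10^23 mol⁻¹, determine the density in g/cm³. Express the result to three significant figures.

In an FCC lattice, atoms touch along the face diagonal, so √2·a = 4r, giving a = 489.3 pm = 4.893 × 10^-8 cm.
With Z = 4, ρ = Z·M/(N_A·a³) = 4 × 122.6 / (6.022 × 10²³ × 1.172 × 10^-22) = 6.951 g/cm³.

6.95 g/cm³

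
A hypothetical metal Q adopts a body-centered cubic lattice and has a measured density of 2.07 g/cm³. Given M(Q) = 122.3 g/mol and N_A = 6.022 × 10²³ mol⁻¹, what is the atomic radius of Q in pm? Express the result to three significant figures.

For a BCC cell (Z = 2), a³ = Z·M/(N_A·ρ) = 2 × 122.3 / (6.022 × 10²³ × 2.070) = 1.962 × 10^-22 cm³, so a = 5.811 × 10^-8 cm = 581.1 pm.
Atoms touch along the body diagonal, so √3·a = 4r, so r = 0.4330 × a = 252 pm.

252 pm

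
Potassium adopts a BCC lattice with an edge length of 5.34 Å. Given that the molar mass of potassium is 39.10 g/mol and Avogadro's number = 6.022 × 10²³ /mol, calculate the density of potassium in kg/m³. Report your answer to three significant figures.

A BCC unit cell contains Z = 2 atoms.
Cell volume: a³ = (5.34 Å)³ = (5.340 × 10^-8 cm)³ = 1.523 × 10^-22 cm³.
ρ = Z·M/(N_A·a³) = 2 × 39.10 / (6.022 × 10²³ × 1.523 × 10^-22) = 0.8528 g/cm³ = 853 kg/m³.

853 kg/m³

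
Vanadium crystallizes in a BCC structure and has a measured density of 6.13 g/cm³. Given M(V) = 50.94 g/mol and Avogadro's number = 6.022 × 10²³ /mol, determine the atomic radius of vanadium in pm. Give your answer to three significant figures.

131 pm

For a BCC cell (Z = 2), a³ = Z·M/(N_A·ρ) = 2 × 50.94 / (6.022 × 10²³ × 6.130) = 2.760 × 10^-23 cm³, so a = 3.022 × 10^-8 cm = 302.2 pm.
Atoms touch along the body diagonal, so √3·a = 4r, so r = 0.4330 × a = 131 pm.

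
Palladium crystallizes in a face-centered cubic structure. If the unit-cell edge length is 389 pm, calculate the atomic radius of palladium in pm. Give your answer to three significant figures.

138 pm

In an FCC lattice, atoms touch along the face diagonal, so √2·a = 4r.
r = √2·a/4 = 1.4142 × 389 / 4 = 138 pm.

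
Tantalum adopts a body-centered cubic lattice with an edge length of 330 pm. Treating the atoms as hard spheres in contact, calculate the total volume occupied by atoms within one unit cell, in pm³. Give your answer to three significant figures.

2.44 × 10^7 pm³

In a BCC lattice atoms touch along the body diagonal, so √3·a = 4r, so r = 0.4330a = 142.9 pm.
V_atoms = Z × (4/3)πr³ = 2 × (4/3)π × (142.9)³ = 2.44 × 10^7 pm³.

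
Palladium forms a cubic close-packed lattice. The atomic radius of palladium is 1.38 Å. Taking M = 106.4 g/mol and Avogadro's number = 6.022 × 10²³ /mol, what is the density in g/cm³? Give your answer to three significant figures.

In an FCC lattice, atoms touch along the face diagonal, so √2·a = 4r, giving a = 3.903 Å = 3.903 × 10^-8 cm.
With Z = 4, ρ = Z·M/(N_A·a³) = 4 × 106.4 / (6.022 × 10²³ × 5.947 × 10^-23) = 11.88 g/cm³.

11.9 g/cm³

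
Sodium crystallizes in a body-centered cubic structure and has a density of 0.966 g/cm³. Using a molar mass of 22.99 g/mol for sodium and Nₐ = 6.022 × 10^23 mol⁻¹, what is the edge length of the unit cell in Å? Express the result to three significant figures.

With Z = 2 atoms per BCC cell, a³ = Z·M/(N_A·ρ) = 2 × 22.99 / (6.022 × 10²³ × 0.9660 g/cm³) = 7.904 × 10^-23 cm³.
a = (7.904 × 10^-23)^(1/3) = 4.292 × 10^-8 cm = 4.29 Å.

4.29 Å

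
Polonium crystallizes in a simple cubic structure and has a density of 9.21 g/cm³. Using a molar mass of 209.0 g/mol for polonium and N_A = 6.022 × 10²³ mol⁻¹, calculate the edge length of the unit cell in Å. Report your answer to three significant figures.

3.35 Å

With Z = 1 atom per simple cubic cell, a³ = Z·M/(N_A·ρ) = 1 × 209.0 / (6.022 × 10²³ × 9.210 g/cm³) = 3.768 × 10^-23 cm³.
a = (3.768 × 10^-23)^(1/3) = 3.353 × 10^-8 cm = 3.35 Å.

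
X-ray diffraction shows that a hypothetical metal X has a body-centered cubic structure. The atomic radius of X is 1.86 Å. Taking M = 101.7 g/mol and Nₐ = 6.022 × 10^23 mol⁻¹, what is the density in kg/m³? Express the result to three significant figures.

4260 kg/m³

In a BCC lattice, atoms touch along the body diagonal, so √3·a = 4r, giving a = 4.295 Å = 4.295 × 10^-8 cm.
With Z = 2, ρ = Z·M/(N_A·a³) = 2 × 101.7 / (6.022 × 10²³ × 7.926 × 10^-23) = 4.262 g/cm³ = 4260 kg/m³.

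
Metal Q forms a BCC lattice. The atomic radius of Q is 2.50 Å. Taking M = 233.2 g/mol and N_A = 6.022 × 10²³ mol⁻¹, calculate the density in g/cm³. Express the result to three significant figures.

4.02 g/cm³

In a BCC lattice, atoms touch along the body diagonal, so √3·a = 4r, giving a = 5.774 Å = 5.774 × 10^-8 cm.
With Z = 2, ρ = Z·M/(N_A·a³) = 2 × 233.2 / (6.022 × 10²³ × 1.925 × 10^-22) = 4.024 g/cm³.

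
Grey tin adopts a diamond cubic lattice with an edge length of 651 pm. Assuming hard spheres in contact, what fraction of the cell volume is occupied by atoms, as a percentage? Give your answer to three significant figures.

34.0%

In a diamond cubic lattice nearest neighbors lie along the body diagonal with √3·a = 8r, so r = 0.2165a = 140.9 pm.
Packing fraction = Z·(4/3)πr³ / a³ = 8 × (4/3)π × (140.9)³ / (651)³ = 0.3401 = 34.0%.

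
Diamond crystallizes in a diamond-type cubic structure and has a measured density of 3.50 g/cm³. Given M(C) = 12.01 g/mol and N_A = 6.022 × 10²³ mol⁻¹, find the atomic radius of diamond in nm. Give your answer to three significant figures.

For a diamond cubic cell (Z = 8), a³ = Z·M/(N_A·ρ) = 8 × 12.01 / (6.022 × 10²³ × 3.500) = 4.559 × 10^-23 cm³, so a = 3.572 × 10^-8 cm = 0.3572 nm.
Nearest neighbors lie along the body diagonal with √3·a = 8r, so r = 0.2165 × a = 0.0773 nm.

0.0773 nm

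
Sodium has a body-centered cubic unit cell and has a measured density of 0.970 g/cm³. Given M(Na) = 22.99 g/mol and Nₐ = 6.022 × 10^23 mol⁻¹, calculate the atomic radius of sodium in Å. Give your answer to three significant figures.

1.86 Å

For a BCC cell (Z = 2), a³ = Z·M/(N_A·ρ) = 2 × 22.99 / (6.022 × 10²³ × 0.9700) = 7.871 × 10^-23 cm³, so a = 4.286 × 10^-8 cm = 4.286 Å.
Atoms touch along the body diagonal, so √3·a = 4r, so r = 0.4330 × a = 1.86 Å.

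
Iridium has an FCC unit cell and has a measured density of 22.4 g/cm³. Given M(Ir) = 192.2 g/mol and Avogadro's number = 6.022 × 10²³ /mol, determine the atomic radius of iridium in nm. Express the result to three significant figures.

For an FCC cell (Z = 4), a³ = Z·M/(N_A·ρ) = 4 × 192.2 / (6.022 × 10²³ × 22.40) = 5.699 × 10^-23 cm³, so a = 3.848 × 10^-8 cm = 0.3848 nm.
Atoms touch along the face diagonal, so √2·a = 4r, so r = 0.3536 × a = 0.136 nm.

0.136 nm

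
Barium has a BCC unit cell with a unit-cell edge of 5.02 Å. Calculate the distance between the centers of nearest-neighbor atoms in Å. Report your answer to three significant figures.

In a BCC structure, atoms touch along the body diagonal, so √3·a = 4r; the nearest-neighbor distance equals 2r = 0.8660·a.
d = 0.8660 × 5.02 = 4.35 Å.

4.35 Å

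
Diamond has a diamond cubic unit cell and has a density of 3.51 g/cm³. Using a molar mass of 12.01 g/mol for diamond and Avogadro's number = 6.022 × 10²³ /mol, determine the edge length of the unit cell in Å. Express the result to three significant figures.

With Z = 8 atoms per diamond cubic cell, a³ = Z·M/(N_A·ρ) = 8 × 12.01 / (6.022 × 10²³ × 3.510 g/cm³) = 4.546 × 10^-23 cm³.
a = (4.546 × 10^-23)^(1/3) = 3.569 × 10^-8 cm = 3.57 Å.

3.57 Å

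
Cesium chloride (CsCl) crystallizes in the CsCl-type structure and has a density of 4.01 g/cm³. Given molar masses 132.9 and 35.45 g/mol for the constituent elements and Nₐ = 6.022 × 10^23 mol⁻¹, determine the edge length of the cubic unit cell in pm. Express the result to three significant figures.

412 pm

M(CsCl) = 168.35 g/mol; Z = 1 formula unit per cell.
a³ = Z·M/(N_A·ρ) = 1 × 168.35 / (6.022 × 10²³ × 4.01) = 6.972 × 10^-23 cm³, so a = 4.116 × 10^-8 cm = 412 pm.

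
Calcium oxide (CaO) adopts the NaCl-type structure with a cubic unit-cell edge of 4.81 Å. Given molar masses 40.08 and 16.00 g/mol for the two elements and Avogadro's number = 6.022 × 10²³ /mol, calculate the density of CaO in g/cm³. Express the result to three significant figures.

3.35 g/cm³

The NaCl-type structure contains Z = 4 formula units per cell; M(CaO) = 40.08 + 16.00 = 56.08 g/mol.
a³ = (4.810 × 10^-8 cm)³ = 1.113 × 10^-22 cm³.
ρ = 4 × 56.08 / (6.022 × 10²³ × 1.113 × 10^-22) = 3.347 g/cm³.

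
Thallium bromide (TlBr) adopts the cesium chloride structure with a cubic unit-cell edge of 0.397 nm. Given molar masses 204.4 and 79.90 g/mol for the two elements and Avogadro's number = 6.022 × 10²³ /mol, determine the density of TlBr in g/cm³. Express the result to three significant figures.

7.55 g/cm³

The cesium chloride structure contains Z = 1 formula unit per cell; M(TlBr) = 204.4 + 79.90 = 284.3 g/mol.
a³ = (3.970 × 10^-8 cm)³ = 6.257 × 10^-23 cm³.
ρ = 1 × 284.3 / (6.022 × 10²³ × 6.257 × 10^-23) = 7.545 g/cm³.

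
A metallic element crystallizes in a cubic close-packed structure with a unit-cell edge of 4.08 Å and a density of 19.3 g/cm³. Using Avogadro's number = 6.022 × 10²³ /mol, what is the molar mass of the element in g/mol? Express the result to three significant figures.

197 g/mol

An FCC cell has Z = 4 atoms; a = 4.080 × 10^-8 cm.
M = ρ·N_A·a³/Z = 19.3 × 6.022 × 10²³ × 6.792 × 10^-23 / 4 = 197 g/mol.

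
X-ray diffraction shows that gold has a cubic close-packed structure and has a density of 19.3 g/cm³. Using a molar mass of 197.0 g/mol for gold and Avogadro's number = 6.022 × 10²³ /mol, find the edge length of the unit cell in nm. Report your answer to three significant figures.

With Z = 4 atoms per FCC cell, a³ = Z·M/(N_A·ρ) = 4 × 197.0 / (6.022 × 10²³ × 19.30 g/cm³) = 6.780 × 10^-23 cm³.
a = (6.780 × 10^-23)^(1/3) = 4.078 × 10^-8 cm = 0.408 nm.

0.408 nm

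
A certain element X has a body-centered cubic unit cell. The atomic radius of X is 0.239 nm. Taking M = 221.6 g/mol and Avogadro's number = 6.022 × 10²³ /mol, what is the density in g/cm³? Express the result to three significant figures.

4.38 g/cm³

In a BCC lattice, atoms touch along the body diagonal, so √3·a = 4r, giving a = 0.5519 nm = 5.519 × 10^-8 cm.
With Z = 2, ρ = Z·M/(N_A·a³) = 2 × 221.6 / (6.022 × 10²³ × 1.681 × 10^-22) = 4.377 g/cm³.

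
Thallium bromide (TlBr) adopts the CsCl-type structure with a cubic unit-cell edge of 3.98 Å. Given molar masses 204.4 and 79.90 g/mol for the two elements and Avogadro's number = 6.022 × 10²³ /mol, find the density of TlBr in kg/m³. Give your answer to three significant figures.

The CsCl-type structure contains Z = 1 formula unit per cell; M(TlBr) = 204.4 + 79.90 = 284.3 g/mol.
a³ = (3.980 × 10^-8 cm)³ = 6.304 × 10^-23 cm³.
ρ = 1 × 284.3 / (6.022 × 10²³ × 6.304 × 10^-23) = 7.488 g/cm³ = 7490 kg/m³.

7490 kg/m³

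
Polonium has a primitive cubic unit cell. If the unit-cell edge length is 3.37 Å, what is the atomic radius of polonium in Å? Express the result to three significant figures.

1.69 Å

In a simple cubic lattice, atoms touch along the cell edge, so a = 2r.
r = a/2 = 3.37/2 = 1.69 Å.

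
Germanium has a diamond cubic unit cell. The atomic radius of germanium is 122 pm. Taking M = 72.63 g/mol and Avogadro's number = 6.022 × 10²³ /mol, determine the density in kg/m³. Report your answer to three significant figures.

In a diamond cubic lattice, nearest neighbors lie along the body diagonal with √3·a = 8r, giving a = 563.5 pm = 5.635 × 10^-8 cm.
With Z = 8, ρ = Z·M/(N_A·a³) = 8 × 72.63 / (6.022 × 10²³ × 1.789 × 10^-22) = 5.393 g/cm³ = 5390 kg/m³.

5390 kg/m³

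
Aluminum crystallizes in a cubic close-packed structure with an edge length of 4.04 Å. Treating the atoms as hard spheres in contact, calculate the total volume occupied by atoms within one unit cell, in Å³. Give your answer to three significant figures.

In an FCC lattice atoms touch along the face diagonal, so √2·a = 4r, so r = 0.3536a = 1.428 Å.
V_atoms = Z × (4/3)πr³ = 4 × (4/3)π × (1.428)³ = 48.8 Å³.

48.8 Å³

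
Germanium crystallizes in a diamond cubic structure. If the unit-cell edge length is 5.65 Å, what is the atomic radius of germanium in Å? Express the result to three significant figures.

In a diamond cubic lattice, nearest neighbors lie along the body diagonal with √3·a = 8r.
r = √3·a/8 = 1.7321 × 5.65 / 8 = 1.22 Å.

1.22 Å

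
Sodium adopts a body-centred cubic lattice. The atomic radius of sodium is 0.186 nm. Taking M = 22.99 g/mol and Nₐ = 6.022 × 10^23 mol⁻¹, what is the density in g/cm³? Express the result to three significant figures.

0.963 g/cm³

In a BCC lattice, atoms touch along the body diagonal, so √3·a = 4r, giving a = 0.4295 nm = 4.295 × 10^-8 cm.
With Z = 2, ρ = Z·M/(N_A·a³) = 2 × 22.99 / (6.022 × 10²³ × 7.926 × 10^-23) = 0.9634 g/cm³.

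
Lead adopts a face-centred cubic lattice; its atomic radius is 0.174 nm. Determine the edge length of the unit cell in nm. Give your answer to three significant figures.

In an FCC lattice, atoms touch along the face diagonal, so √2·a = 4r.
a = 4r/√2 = 4 × 0.174 / 1.4142 = 0.492 nm.

0.492 nm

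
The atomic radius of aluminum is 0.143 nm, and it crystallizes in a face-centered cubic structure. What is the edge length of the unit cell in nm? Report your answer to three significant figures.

0.404 nm

In an FCC lattice, atoms touch along the face diagonal, so √2·a = 4r.
a = 4r/√2 = 4 × 0.143 / 1.4142 = 0.404 nm.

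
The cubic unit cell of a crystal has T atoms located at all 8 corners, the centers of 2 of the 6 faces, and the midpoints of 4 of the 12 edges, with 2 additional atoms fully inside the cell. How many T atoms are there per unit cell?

Corner atoms are shared by 8 cells (1/8 each), face atoms by 2 (1/2 each), edge atoms by 4 (1/4 each), interior atoms are unshared.
Net atoms = 8 × 1/8 + 2 × 1/2 + 4 × 1/4 + 2 = 1 + 1 + 1 + 2 = 5.

5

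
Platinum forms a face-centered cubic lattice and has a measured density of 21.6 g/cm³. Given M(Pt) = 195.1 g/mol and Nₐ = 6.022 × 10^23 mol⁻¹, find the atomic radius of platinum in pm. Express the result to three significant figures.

For an FCC cell (Z = 4), a³ = Z·M/(N_A·ρ) = 4 × 195.1 / (6.022 × 10²³ × 21.60) = 6.000 × 10^-23 cm³, so a = 3.915 × 10^-8 cm = 391.5 pm.
Atoms touch along the face diagonal, so √2·a = 4r, so r = 0.3536 × a = 138 pm.

138 pm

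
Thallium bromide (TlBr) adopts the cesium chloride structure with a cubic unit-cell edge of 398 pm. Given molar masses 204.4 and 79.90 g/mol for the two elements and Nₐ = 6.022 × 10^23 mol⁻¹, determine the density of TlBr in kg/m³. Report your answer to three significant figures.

7490 kg/m³

The cesium chloride structure contains Z = 1 formula unit per cell; M(TlBr) = 204.4 + 79.90 = 284.3 g/mol.
a³ = (3.980 × 10^-8 cm)³ = 6.304 × 10^-23 cm³.
ρ = 1 × 284.3 / (6.022 × 10²³ × 6.304 × 10^-23) = 7.488 g/cm³ = 7490 kg/m³.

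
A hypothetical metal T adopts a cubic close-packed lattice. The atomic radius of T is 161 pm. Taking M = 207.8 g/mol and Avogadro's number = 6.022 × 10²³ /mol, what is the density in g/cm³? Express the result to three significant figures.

14.6 g/cm³

In an FCC lattice, atoms touch along the face diagonal, so √2·a = 4r, giving a = 455.4 pm = 4.554 × 10^-8 cm.
With Z = 4, ρ = Z·M/(N_A·a³) = 4 × 207.8 / (6.022 × 10²³ × 9.443 × 10^-23) = 14.62 g/cm³.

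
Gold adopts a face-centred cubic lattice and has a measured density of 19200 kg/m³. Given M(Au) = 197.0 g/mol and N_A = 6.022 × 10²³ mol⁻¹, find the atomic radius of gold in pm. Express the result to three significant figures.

For an FCC cell (Z = 4), a³ = Z·M/(N_A·ρ) = 4 × 197.0 / (6.022 × 10²³ × 19.20) = 6.815 × 10^-23 cm³, so a = 4.085 × 10^-8 cm = 408.5 pm.
Atoms touch along the face diagonal, so √2·a = 4r, so r = 0.3536 × a = 144 pm.

144 pm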